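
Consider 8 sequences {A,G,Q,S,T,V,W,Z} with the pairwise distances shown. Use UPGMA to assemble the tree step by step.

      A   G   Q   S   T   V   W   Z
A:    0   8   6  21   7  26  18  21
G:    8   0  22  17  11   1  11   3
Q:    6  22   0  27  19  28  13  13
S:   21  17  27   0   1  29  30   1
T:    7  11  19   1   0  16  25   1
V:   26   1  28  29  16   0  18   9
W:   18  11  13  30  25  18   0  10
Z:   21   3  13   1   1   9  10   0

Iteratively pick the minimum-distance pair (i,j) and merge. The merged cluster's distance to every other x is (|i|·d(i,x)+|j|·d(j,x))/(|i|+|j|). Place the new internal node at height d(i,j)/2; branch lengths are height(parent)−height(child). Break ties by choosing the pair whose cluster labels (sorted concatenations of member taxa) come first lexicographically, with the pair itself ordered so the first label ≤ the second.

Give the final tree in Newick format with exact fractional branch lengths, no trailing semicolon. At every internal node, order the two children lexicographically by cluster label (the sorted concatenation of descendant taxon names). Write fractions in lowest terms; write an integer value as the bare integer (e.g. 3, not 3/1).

(((A:3,Q:3):19/4,W:31/4):107/60,((G:1/2,V:1/2):79/12,((S:1/2,T:1/2):0,Z:1/2):79/12):49/20)

iteration 1: select G,V (d=1); attach at lengths (1/2, 1/2); label the merged cluster GV
  updated: d(A,GV)=17, d(GV,Q)=25, d(GV,S)=23, d(GV,T)=27/2, d(GV,W)=29/2, d(GV,Z)=6
iteration 2: select S,T (d=1); attach at lengths (1/2, 1/2); label the merged cluster ST
  updated: d(A,ST)=14, d(GV,ST)=73/4, d(Q,ST)=23, d(ST,W)=55/2, d(ST,Z)=1
iteration 3: select ST,Z (d=1); attach at lengths (0, 1/2); label the merged cluster STZ
  updated: d(A,STZ)=49/3, d(GV,STZ)=85/6, d(Q,STZ)=59/3, d(STZ,W)=65/3
iteration 4: select A,Q (d=6); attach at lengths (3, 3); label the merged cluster AQ
  updated: d(AQ,GV)=21, d(AQ,STZ)=18, d(AQ,W)=31/2
iteration 5: select GV,STZ (d=85/6); attach at lengths (79/12, 79/12); label the merged cluster GSTVZ
  updated: d(AQ,GSTVZ)=96/5, d(GSTVZ,W)=94/5
iteration 6: select AQ,W (d=31/2); attach at lengths (19/4, 31/4); label the merged cluster AQW
  updated: d(AQW,GSTVZ)=286/15
iteration 7: select AQW,GSTVZ (d=286/15); attach at lengths (107/60, 49/20); label the merged cluster AGQSTVWZ
final tree: (((A:3,Q:3):19/4,W:31/4):107/60,((G:1/2,V:1/2):79/12,((S:1/2,T:1/2):0,Z:1/2):79/12):49/20)
total length: 192/5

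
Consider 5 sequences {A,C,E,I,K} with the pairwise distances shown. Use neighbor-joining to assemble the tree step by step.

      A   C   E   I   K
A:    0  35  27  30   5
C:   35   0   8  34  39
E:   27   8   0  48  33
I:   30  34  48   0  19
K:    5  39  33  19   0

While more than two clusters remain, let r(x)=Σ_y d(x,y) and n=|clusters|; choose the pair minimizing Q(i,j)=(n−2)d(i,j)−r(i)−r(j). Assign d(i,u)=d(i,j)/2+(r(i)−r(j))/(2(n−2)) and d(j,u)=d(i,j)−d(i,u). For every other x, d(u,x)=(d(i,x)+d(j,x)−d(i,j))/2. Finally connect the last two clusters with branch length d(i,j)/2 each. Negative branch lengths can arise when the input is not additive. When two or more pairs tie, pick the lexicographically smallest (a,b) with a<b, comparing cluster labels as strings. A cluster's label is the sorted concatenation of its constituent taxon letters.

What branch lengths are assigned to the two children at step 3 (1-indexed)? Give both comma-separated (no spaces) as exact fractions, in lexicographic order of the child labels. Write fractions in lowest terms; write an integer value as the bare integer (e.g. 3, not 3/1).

6,21

1. join C+E (d=8, Q=-208) ⇒ CE; edges |C|=4, |E|=4
  updated: d(A,CE)=27, d(CE,I)=37, d(CE,K)=32
2. join A+K (d=5, Q=-108) ⇒ AK; edges |A|=4, |K|=1
  updated: d(AK,CE)=27, d(AK,I)=22
3. join AK+CE (d=27, Q=-86) ⇒ ACEK; edges |AK|=6, |CE|=21
  updated: d(ACEK,I)=16
4. join ACEK+I (d=16) ⇒ ACEIK; edges |ACEK|=8, |I|=8
final tree: (((A:4,K:1):6,(C:4,E:4):21):8,I:8)
total length: 56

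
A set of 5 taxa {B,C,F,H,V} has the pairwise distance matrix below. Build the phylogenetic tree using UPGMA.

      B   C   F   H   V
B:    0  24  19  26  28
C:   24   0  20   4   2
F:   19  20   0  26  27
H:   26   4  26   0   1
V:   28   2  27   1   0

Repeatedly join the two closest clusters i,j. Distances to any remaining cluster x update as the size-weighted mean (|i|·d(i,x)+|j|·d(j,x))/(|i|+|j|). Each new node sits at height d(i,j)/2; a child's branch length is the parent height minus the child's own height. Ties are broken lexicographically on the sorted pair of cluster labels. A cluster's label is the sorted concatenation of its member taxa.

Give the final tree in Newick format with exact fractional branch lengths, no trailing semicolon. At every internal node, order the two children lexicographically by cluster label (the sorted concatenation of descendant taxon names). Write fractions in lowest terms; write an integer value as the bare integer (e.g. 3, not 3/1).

((B:19/2,F:19/2):37/12,(C:3/2,(H:1/2,V:1/2):1):133/12)

iteration 1: select H,V (d=1); attach at lengths (1/2, 1/2); label the merged cluster HV
  updated: d(B,HV)=27, d(C,HV)=3, d(F,HV)=53/2
iteration 2: select C,HV (d=3); attach at lengths (3/2, 1); label the merged cluster CHV
  updated: d(B,CHV)=26, d(CHV,F)=73/3
iteration 3: select B,F (d=19); attach at lengths (19/2, 19/2); label the merged cluster BF
  updated: d(BF,CHV)=151/6
iteration 4: select BF,CHV (d=151/6); attach at lengths (37/12, 133/12); label the merged cluster BCFHV
final tree: ((B:19/2,F:19/2):37/12,(C:3/2,(H:1/2,V:1/2):1):133/12)
total length: 110/3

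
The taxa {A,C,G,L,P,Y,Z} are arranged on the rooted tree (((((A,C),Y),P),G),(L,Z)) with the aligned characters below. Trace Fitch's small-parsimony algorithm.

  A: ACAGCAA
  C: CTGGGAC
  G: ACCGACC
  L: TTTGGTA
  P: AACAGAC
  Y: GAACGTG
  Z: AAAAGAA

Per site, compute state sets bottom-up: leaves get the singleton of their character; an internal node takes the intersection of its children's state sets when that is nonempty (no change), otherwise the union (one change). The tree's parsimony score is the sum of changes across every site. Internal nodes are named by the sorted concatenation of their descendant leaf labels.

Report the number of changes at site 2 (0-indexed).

site 0, node AC: A={A} ∪ C={C} → {A,C} (+1)
site 0, node ACY: AC={A,C} ∪ Y={G} → {A,C,G} (+1)
site 0, node ACPY: ACY={A,C,G} ∩ P={A} → {A} (+0)
site 0, node ACGPY: ACPY={A} ∩ G={A} → {A} (+0)
site 0, node LZ: L={T} ∪ Z={A} → {A,T} (+1)
site 0, node ACGLPYZ: ACGPY={A} ∩ LZ={A,T} → {A} (+0)
site 1, node AC: A={C} ∪ C={T} → {C,T} (+1)
site 1, node ACY: AC={C,T} ∪ Y={A} → {A,C,T} (+1)
site 1, node ACPY: ACY={A,C,T} ∩ P={A} → {A} (+0)
site 1, node ACGPY: ACPY={A} ∪ G={C} → {A,C} (+1)
site 1, node LZ: L={T} ∪ Z={A} → {A,T} (+1)
site 1, node ACGLPYZ: ACGPY={A,C} ∩ LZ={A,T} → {A} (+0)
site 2, node AC: A={A} ∪ C={G} → {A,G} (+1)
site 2, node ACY: AC={A,G} ∩ Y={A} → {A} (+0)
site 2, node ACPY: ACY={A} ∪ P={C} → {A,C} (+1)
site 2, node ACGPY: ACPY={A,C} ∩ G={C} → {C} (+0)
site 2, node LZ: L={T} ∪ Z={A} → {A,T} (+1)
site 2, node ACGLPYZ: ACGPY={C} ∪ LZ={A,T} → {A,C,T} (+1)
site 3, node AC: A={G} ∩ C={G} → {G} (+0)
site 3, node ACY: AC={G} ∪ Y={C} → {C,G} (+1)
site 3, node ACPY: ACY={C,G} ∪ P={A} → {A,C,G} (+1)
site 3, node ACGPY: ACPY={A,C,G} ∩ G={G} → {G} (+0)
site 3, node LZ: L={G} ∪ Z={A} → {A,G} (+1)
site 3, node ACGLPYZ: ACGPY={G} ∩ LZ={A,G} → {G} (+0)
site 4, node AC: A={C} ∪ C={G} → {C,G} (+1)
site 4, node ACY: AC={C,G} ∩ Y={G} → {G} (+0)
site 4, node ACPY: ACY={G} ∩ P={G} → {G} (+0)
site 4, node ACGPY: ACPY={G} ∪ G={A} → {A,G} (+1)
site 4, node LZ: L={G} ∩ Z={G} → {G} (+0)
site 4, node ACGLPYZ: ACGPY={A,G} ∩ LZ={G} → {G} (+0)
site 5, node AC: A={A} ∩ C={A} → {A} (+0)
site 5, node ACY: AC={A} ∪ Y={T} → {A,T} (+1)
site 5, node ACPY: ACY={A,T} ∩ P={A} → {A} (+0)
site 5, node ACGPY: ACPY={A} ∪ G={C} → {A,C} (+1)
site 5, node LZ: L={T} ∪ Z={A} → {A,T} (+1)
site 5, node ACGLPYZ: ACGPY={A,C} ∩ LZ={A,T} → {A} (+0)
site 6, node AC: A={A} ∪ C={C} → {A,C} (+1)
site 6, node ACY: AC={A,C} ∪ Y={G} → {A,C,G} (+1)
site 6, node ACPY: ACY={A,C,G} ∩ P={C} → {C} (+0)
site 6, node ACGPY: ACPY={C} ∩ G={C} → {C} (+0)
site 6, node LZ: L={A} ∩ Z={A} → {A} (+0)
site 6, node ACGLPYZ: ACGPY={C} ∪ LZ={A} → {A,C} (+1)
per-site changes: [3, 4, 4, 3, 2, 3, 3]; total = 22

4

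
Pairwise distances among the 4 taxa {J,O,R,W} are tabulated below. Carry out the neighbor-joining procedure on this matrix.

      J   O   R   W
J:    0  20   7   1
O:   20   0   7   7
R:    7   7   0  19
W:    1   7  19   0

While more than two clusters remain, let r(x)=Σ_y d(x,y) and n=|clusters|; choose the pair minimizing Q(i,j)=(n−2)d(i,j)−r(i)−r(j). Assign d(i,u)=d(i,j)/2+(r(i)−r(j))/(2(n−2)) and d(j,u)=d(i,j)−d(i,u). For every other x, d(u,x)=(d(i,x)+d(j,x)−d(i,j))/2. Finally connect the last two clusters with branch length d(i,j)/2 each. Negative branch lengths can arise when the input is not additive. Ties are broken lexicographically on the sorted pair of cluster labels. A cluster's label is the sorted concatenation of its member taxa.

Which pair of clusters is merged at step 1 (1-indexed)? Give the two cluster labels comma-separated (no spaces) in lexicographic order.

1. join J+W (d=1, Q=-53) ⇒ JW; edges |J|=3/4, |W|=1/4
  updated: d(JW,O)=13, d(JW,R)=25/2
2. join JW+O (d=13, Q=-65/2) ⇒ JOW; edges |JW|=37/4, |O|=15/4
  updated: d(JOW,R)=13/4
3. join JOW+R (d=13/4) ⇒ JORW; edges |JOW|=13/8, |R|=13/8
final tree: (((J:3/4,W:1/4):37/4,O:15/4):13/8,R:13/8)
total length: 69/4

J,W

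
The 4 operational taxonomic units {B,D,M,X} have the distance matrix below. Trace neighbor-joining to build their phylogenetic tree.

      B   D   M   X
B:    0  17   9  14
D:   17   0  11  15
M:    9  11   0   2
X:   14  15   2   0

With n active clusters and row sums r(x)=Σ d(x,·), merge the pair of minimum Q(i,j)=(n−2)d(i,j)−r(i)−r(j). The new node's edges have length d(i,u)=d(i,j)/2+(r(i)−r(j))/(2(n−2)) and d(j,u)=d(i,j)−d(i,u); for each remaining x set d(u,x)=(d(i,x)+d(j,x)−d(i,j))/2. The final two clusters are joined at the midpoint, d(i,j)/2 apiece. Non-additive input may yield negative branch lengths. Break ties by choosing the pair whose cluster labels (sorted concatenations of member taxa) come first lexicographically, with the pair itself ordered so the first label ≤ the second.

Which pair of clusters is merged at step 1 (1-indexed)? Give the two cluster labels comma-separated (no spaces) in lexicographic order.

1. join B+D (d=17, Q=-49) ⇒ BD; edges |B|=31/4, |D|=37/4
  updated: d(BD,M)=3/2, d(BD,X)=6
2. join BD+M (d=3/2, Q=-19/2) ⇒ BDM; edges |BD|=11/4, |M|=-5/4
  updated: d(BDM,X)=13/4
3. join BDM+X (d=13/4) ⇒ BDMX; edges |BDM|=13/8, |X|=13/8
final tree: (((B:31/4,D:37/4):11/4,M:-5/4):13/8,X:13/8)
total length: 87/4

B,D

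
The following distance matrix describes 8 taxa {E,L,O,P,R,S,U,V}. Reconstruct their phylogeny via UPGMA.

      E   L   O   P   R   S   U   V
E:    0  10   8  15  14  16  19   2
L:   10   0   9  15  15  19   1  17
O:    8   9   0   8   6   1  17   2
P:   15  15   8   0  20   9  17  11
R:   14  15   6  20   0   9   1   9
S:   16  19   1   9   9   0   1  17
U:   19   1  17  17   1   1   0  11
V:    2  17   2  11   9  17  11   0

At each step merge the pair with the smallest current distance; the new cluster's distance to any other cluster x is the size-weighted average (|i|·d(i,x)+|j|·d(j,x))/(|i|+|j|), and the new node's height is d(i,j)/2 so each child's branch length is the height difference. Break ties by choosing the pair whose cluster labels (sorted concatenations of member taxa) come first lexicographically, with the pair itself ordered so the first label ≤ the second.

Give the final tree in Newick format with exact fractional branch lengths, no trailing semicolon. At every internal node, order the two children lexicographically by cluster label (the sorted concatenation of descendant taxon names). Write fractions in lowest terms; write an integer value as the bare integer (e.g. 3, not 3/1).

(((E:1,V:1):103/20,((L:1/2,U:1/2):14/3,((O:1/2,S:1/2):13/4,R:15/4):17/12):59/60):89/140,P:95/14)

iteration 1: select L,U (d=1); attach at lengths (1/2, 1/2); label the merged cluster LU
  updated: d(E,LU)=29/2, d(LU,O)=13, d(LU,P)=16, d(LU,R)=8, d(LU,S)=10, d(LU,V)=14
iteration 2: select O,S (d=1); attach at lengths (1/2, 1/2); label the merged cluster OS
  updated: d(E,OS)=12, d(LU,OS)=23/2, d(OS,P)=17/2, d(OS,R)=15/2, d(OS,V)=19/2
iteration 3: select E,V (d=2); attach at lengths (1, 1); label the merged cluster EV
  updated: d(EV,LU)=57/4, d(EV,OS)=43/4, d(EV,P)=13, d(EV,R)=23/2
iteration 4: select OS,R (d=15/2); attach at lengths (13/4, 15/4); label the merged cluster ORS
  updated: d(EV,ORS)=11, d(LU,ORS)=31/3, d(ORS,P)=37/3
iteration 5: select LU,ORS (d=31/3); attach at lengths (14/3, 17/12); label the merged cluster LORSU
  updated: d(EV,LORSU)=123/10, d(LORSU,P)=69/5
iteration 6: select EV,LORSU (d=123/10); attach at lengths (103/20, 59/60); label the merged cluster ELORSUV
  updated: d(ELORSUV,P)=95/7
iteration 7: select ELORSUV,P (d=95/7); attach at lengths (89/140, 95/14); label the merged cluster ELOPRSUV
final tree: (((E:1,V:1):103/20,((L:1/2,U:1/2):14/3,((O:1/2,S:1/2):13/4,R:15/4):17/12):59/60):89/140,P:95/14)
total length: 3217/105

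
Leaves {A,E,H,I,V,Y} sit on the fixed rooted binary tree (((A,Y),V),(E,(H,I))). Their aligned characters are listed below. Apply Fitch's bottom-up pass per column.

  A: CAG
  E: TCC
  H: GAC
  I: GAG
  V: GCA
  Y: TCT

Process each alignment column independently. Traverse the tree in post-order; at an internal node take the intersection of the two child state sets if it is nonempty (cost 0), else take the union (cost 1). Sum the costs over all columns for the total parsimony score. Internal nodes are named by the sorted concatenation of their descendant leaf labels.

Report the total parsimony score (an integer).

AY@0: {C} ∪ {T} = {C,T} (union, +1)
AVY@0: {C,T} ∪ {G} = {C,G,T} (union, +1)
HI@0: {G} ∩ {G} = {G} (intersection, +0)
EHI@0: {T} ∪ {G} = {G,T} (union, +1)
AEHIVY@0: {C,G,T} ∩ {G,T} = {G,T} (intersection, +0)
AY@1: {A} ∪ {C} = {A,C} (union, +1)
AVY@1: {A,C} ∩ {C} = {C} (intersection, +0)
HI@1: {A} ∩ {A} = {A} (intersection, +0)
EHI@1: {C} ∪ {A} = {A,C} (union, +1)
AEHIVY@1: {C} ∩ {A,C} = {C} (intersection, +0)
AY@2: {G} ∪ {T} = {G,T} (union, +1)
AVY@2: {G,T} ∪ {A} = {A,G,T} (union, +1)
HI@2: {C} ∪ {G} = {C,G} (union, +1)
EHI@2: {C} ∩ {C,G} = {C} (intersection, +0)
AEHIVY@2: {A,G,T} ∪ {C} = {A,C,G,T} (union, +1)
per-site changes: [3, 2, 4]; total = 9

9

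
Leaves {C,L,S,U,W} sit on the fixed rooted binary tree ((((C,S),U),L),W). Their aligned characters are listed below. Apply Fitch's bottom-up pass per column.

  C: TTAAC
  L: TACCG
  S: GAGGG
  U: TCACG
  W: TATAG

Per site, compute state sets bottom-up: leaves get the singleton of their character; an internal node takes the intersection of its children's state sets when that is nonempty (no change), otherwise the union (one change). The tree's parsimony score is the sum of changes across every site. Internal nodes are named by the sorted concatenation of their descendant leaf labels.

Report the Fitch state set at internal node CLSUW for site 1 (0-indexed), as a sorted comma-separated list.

site 0, node CS: C={T} ∪ S={G} → {G,T} (+1)
site 0, node CSU: CS={G,T} ∩ U={T} → {T} (+0)
site 0, node CLSU: CSU={T} ∩ L={T} → {T} (+0)
site 0, node CLSUW: CLSU={T} ∩ W={T} → {T} (+0)
site 1, node CS: C={T} ∪ S={A} → {A,T} (+1)
site 1, node CSU: CS={A,T} ∪ U={C} → {A,C,T} (+1)
site 1, node CLSU: CSU={A,C,T} ∩ L={A} → {A} (+0)
site 1, node CLSUW: CLSU={A} ∩ W={A} → {A} (+0)
site 2, node CS: C={A} ∪ S={G} → {A,G} (+1)
site 2, node CSU: CS={A,G} ∩ U={A} → {A} (+0)
site 2, node CLSU: CSU={A} ∪ L={C} → {A,C} (+1)
site 2, node CLSUW: CLSU={A,C} ∪ W={T} → {A,C,T} (+1)
site 3, node CS: C={A} ∪ S={G} → {A,G} (+1)
site 3, node CSU: CS={A,G} ∪ U={C} → {A,C,G} (+1)
site 3, node CLSU: CSU={A,C,G} ∩ L={C} → {C} (+0)
site 3, node CLSUW: CLSU={C} ∪ W={A} → {A,C} (+1)
site 4, node CS: C={C} ∪ S={G} → {C,G} (+1)
site 4, node CSU: CS={C,G} ∩ U={G} → {G} (+0)
site 4, node CLSU: CSU={G} ∩ L={G} → {G} (+0)
site 4, node CLSUW: CLSU={G} ∩ W={G} → {G} (+0)
per-site changes: [1, 2, 3, 3, 1]; total = 10

A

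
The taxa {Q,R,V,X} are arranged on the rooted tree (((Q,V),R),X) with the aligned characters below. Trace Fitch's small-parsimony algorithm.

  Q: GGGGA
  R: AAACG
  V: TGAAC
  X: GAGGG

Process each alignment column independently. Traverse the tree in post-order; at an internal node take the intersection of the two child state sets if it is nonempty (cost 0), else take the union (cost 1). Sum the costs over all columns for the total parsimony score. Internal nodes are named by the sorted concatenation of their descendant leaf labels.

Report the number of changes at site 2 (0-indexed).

[col 0] QV: children Q:{G}, V:{T} ∪→ {G,T}; cost 1
[col 0] QRV: children QV:{G,T}, R:{A} ∪→ {A,G,T}; cost 1
[col 0] QRVX: children QRV:{A,G,T}, X:{G} ∩→ {G}; cost 0
[col 1] QV: children Q:{G}, V:{G} ∩→ {G}; cost 0
[col 1] QRV: children QV:{G}, R:{A} ∪→ {A,G}; cost 1
[col 1] QRVX: children QRV:{A,G}, X:{A} ∩→ {A}; cost 0
[col 2] QV: children Q:{G}, V:{A} ∪→ {A,G}; cost 1
[col 2] QRV: children QV:{A,G}, R:{A} ∩→ {A}; cost 0
[col 2] QRVX: children QRV:{A}, X:{G} ∪→ {A,G}; cost 1
[col 3] QV: children Q:{G}, V:{A} ∪→ {A,G}; cost 1
[col 3] QRV: children QV:{A,G}, R:{C} ∪→ {A,C,G}; cost 1
[col 3] QRVX: children QRV:{A,C,G}, X:{G} ∩→ {G}; cost 0
[col 4] QV: children Q:{A}, V:{C} ∪→ {A,C}; cost 1
[col 4] QRV: children QV:{A,C}, R:{G} ∪→ {A,C,G}; cost 1
[col 4] QRVX: children QRV:{A,C,G}, X:{G} ∩→ {G}; cost 0
per-site changes: [2, 1, 2, 2, 2]; total = 9

2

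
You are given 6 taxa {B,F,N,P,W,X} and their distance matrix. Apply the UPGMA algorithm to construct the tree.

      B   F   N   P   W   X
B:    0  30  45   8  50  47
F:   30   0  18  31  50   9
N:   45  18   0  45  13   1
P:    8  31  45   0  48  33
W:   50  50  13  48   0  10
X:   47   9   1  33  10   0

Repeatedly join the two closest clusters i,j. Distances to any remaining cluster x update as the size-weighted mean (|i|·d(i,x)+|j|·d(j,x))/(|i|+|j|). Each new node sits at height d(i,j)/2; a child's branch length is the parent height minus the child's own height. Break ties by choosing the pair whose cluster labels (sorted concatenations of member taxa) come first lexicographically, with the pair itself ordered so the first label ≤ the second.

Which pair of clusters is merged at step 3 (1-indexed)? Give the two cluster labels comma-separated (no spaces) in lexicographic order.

NX,W

1. join N+X (d=1) ⇒ NX; edges |N|=1/2, |X|=1/2
  updated: d(B,NX)=46, d(F,NX)=27/2, d(NX,P)=39, d(NX,W)=23/2
2. join B+P (d=8) ⇒ BP; edges |B|=4, |P|=4
  updated: d(BP,F)=61/2, d(BP,NX)=85/2, d(BP,W)=49
3. join NX+W (d=23/2) ⇒ NWX; edges |NX|=21/4, |W|=23/4
  updated: d(BP,NWX)=134/3, d(F,NWX)=77/3
4. join F+NWX (d=77/3) ⇒ FNWX; edges |F|=77/6, |NWX|=85/12
  updated: d(BP,FNWX)=329/8
5. join BP+FNWX (d=329/8) ⇒ BFNPWX; edges |BP|=265/16, |FNWX|=371/48
final tree: ((B:4,P:4):265/16,(F:77/6,((N:1/2,X:1/2):21/4,W:23/4):85/12):371/48)
total length: 1541/24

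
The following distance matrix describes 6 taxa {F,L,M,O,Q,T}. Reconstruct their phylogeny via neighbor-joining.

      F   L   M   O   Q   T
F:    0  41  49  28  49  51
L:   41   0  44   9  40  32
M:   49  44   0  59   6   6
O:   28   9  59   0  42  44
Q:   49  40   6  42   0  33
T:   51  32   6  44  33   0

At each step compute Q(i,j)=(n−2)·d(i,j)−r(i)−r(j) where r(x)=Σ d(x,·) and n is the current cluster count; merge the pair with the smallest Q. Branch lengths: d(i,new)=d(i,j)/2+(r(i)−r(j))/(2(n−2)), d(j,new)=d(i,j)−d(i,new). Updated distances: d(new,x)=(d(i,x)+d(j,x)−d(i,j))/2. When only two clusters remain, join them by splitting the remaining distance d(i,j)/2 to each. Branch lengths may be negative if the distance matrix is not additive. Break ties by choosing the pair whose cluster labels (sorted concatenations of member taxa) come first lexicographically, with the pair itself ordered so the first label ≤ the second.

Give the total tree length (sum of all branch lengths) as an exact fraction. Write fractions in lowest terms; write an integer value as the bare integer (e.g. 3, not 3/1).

iteration 1: select L,O (d=9, Q=-312); attach at lengths (5/2, 13/2); label the merged cluster LO
  updated: d(F,LO)=30, d(LO,M)=47, d(LO,Q)=73/2, d(LO,T)=67/2
iteration 2: select F,LO (d=30, Q=-236); attach at lengths (61/3, 29/3); label the merged cluster FLO
  updated: d(FLO,M)=33, d(FLO,Q)=111/4, d(FLO,T)=109/4
iteration 3: select FLO,T (d=109/4, Q=-399/4); attach at lengths (305/16, 131/16); label the merged cluster FLOT
  updated: d(FLOT,M)=47/8, d(FLOT,Q)=67/4
iteration 4: select FLOT,M (d=47/8, Q=-229/8); attach at lengths (133/16, -39/16); label the merged cluster FLMOT
  updated: d(FLMOT,Q)=135/16
iteration 5: select FLMOT,Q (d=135/16); attach at lengths (135/32, 135/32); label the merged cluster FLMOQT
final tree: ((((F:61/3,(L:5/2,O:13/2):29/3):305/16,T:131/16):133/16,M:-39/16):135/32,Q:135/32)
total length: 1289/16

1289/16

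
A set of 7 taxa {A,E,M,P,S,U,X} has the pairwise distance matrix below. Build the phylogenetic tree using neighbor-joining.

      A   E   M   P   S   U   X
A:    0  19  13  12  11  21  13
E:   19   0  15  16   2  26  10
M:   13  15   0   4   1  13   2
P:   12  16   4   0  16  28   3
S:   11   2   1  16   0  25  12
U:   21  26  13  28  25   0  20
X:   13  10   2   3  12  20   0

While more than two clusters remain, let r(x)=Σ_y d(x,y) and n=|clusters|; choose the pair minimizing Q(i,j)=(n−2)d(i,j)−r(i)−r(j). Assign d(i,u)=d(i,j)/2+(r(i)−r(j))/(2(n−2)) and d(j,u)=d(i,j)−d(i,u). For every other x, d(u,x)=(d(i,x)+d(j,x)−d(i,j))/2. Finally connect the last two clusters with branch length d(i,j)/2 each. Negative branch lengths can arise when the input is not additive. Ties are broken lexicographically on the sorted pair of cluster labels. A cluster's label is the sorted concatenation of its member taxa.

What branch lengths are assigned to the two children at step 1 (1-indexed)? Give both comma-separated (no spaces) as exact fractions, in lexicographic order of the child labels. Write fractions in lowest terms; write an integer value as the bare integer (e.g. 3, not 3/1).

31/10,-11/10

step 1: merge (E,S) at d=2, Q=-145; branch lengths E→31/10, S→-11/10; new cluster ES
  updated: d(A,ES)=14, d(ES,M)=7, d(ES,P)=15, d(ES,U)=49/2, d(ES,X)=10
step 2: merge (P,X) at d=3, Q=-98; branch lengths P→13/4, X→-1/4; new cluster PX
  updated: d(A,PX)=11, d(ES,PX)=11, d(M,PX)=3/2, d(PX,U)=45/2
step 3: merge (A,U) at d=21, Q=-77; branch lengths A→41/6, U→85/6; new cluster AU
  updated: d(AU,ES)=35/4, d(AU,M)=5/2, d(AU,PX)=25/4
step 4: merge (AU,ES) at d=35/4, Q=-107/4; branch lengths AU→33/16, ES→107/16; new cluster AESU
  updated: d(AESU,M)=3/8, d(AESU,PX)=17/4
step 5: merge (AESU,M) at d=3/8, Q=-49/8; branch lengths AESU→25/16, M→-19/16; new cluster AEMSU
  updated: d(AEMSU,PX)=43/16
step 6: merge (AEMSU,PX) at d=43/16; branch lengths AEMSU→43/32, PX→43/32; new cluster AEMPSUX
final tree: ((((A:41/6,U:85/6):33/16,(E:31/10,S:-11/10):107/16):25/16,M:-19/16):43/32,(P:13/4,X:-1/4):43/32)
total length: 605/16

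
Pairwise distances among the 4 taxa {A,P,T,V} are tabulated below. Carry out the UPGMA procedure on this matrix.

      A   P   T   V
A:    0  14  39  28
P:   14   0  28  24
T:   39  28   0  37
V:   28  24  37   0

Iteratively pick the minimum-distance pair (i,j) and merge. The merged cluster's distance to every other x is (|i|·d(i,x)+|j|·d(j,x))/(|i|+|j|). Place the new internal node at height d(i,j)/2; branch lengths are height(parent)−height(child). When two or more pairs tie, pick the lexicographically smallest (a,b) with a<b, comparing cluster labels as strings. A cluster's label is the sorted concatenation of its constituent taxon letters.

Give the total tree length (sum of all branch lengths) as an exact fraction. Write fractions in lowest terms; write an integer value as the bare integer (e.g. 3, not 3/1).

164/3

step 1: merge (A,P) at d=14; branch lengths A→7, P→7; new cluster AP
  updated: d(AP,T)=67/2, d(AP,V)=26
step 2: merge (AP,V) at d=26; branch lengths AP→6, V→13; new cluster APV
  updated: d(APV,T)=104/3
step 3: merge (APV,T) at d=104/3; branch lengths APV→13/3, T→52/3; new cluster APTV
final tree: (((A:7,P:7):6,V:13):13/3,T:52/3)
total length: 164/3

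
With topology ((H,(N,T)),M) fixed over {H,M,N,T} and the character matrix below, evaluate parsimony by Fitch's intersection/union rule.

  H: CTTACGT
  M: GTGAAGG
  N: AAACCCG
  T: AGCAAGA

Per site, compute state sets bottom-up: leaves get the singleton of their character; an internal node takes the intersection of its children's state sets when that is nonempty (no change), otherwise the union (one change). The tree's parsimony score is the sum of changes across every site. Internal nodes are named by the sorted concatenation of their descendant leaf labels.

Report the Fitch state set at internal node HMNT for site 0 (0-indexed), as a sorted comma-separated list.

[col 0] NT: children N:{A}, T:{A} ∩→ {A}; cost 0
[col 0] HNT: children H:{C}, NT:{A} ∪→ {A,C}; cost 1
[col 0] HMNT: children HNT:{A,C}, M:{G} ∪→ {A,C,G}; cost 1
[col 1] NT: children N:{A}, T:{G} ∪→ {A,G}; cost 1
[col 1] HNT: children H:{T}, NT:{A,G} ∪→ {A,G,T}; cost 1
[col 1] HMNT: children HNT:{A,G,T}, M:{T} ∩→ {T}; cost 0
[col 2] NT: children N:{A}, T:{C} ∪→ {A,C}; cost 1
[col 2] HNT: children H:{T}, NT:{A,C} ∪→ {A,C,T}; cost 1
[col 2] HMNT: children HNT:{A,C,T}, M:{G} ∪→ {A,C,G,T}; cost 1
[col 3] NT: children N:{C}, T:{A} ∪→ {A,C}; cost 1
[col 3] HNT: children H:{A}, NT:{A,C} ∩→ {A}; cost 0
[col 3] HMNT: children HNT:{A}, M:{A} ∩→ {A}; cost 0
[col 4] NT: children N:{C}, T:{A} ∪→ {A,C}; cost 1
[col 4] HNT: children H:{C}, NT:{A,C} ∩→ {C}; cost 0
[col 4] HMNT: children HNT:{C}, M:{A} ∪→ {A,C}; cost 1
[col 5] NT: children N:{C}, T:{G} ∪→ {C,G}; cost 1
[col 5] HNT: children H:{G}, NT:{C,G} ∩→ {G}; cost 0
[col 5] HMNT: children HNT:{G}, M:{G} ∩→ {G}; cost 0
[col 6] NT: children N:{G}, T:{A} ∪→ {A,G}; cost 1
[col 6] HNT: children H:{T}, NT:{A,G} ∪→ {A,G,T}; cost 1
[col 6] HMNT: children HNT:{A,G,T}, M:{G} ∩→ {G}; cost 0
per-site changes: [2, 2, 3, 1, 2, 1, 2]; total = 13

A,C,G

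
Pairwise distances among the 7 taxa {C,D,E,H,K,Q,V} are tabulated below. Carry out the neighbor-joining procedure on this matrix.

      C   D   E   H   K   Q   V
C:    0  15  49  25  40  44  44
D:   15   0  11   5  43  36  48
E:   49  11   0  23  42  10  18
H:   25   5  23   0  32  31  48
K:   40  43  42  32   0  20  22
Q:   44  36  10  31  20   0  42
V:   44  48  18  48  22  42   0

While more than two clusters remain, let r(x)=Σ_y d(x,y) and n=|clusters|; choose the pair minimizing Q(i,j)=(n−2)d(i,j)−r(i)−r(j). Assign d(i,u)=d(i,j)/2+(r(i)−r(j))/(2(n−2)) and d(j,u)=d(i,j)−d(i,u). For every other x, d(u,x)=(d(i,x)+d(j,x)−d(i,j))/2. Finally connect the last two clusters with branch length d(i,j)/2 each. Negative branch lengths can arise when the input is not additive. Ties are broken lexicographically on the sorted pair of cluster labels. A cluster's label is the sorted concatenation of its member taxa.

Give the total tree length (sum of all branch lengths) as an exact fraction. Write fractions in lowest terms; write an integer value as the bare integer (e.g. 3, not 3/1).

1. join K+V (d=22, Q=-311) ⇒ KV; edges |K|=87/10, |V|=133/10
  updated: d(C,KV)=31, d(D,KV)=69/2, d(E,KV)=19, d(H,KV)=29, d(KV,Q)=20
2. join E+Q (d=10, Q=-213) ⇒ EQ; edges |E|=11/8, |Q|=69/8
  updated: d(C,EQ)=83/2, d(D,EQ)=37/2, d(EQ,H)=22, d(EQ,KV)=29/2
3. join EQ+KV (d=29/2, Q=-162) ⇒ EKQV; edges |EQ|=31/6, |KV|=28/3
  updated: d(C,EKQV)=29, d(D,EKQV)=77/4, d(EKQV,H)=73/4
4. join C+D (d=15, Q=-313/4) ⇒ CD; edges |C|=239/16, |D|=1/16
  updated: d(CD,EKQV)=133/8, d(CD,H)=15/2
5. join CD+EKQV (d=133/8, Q=-339/8) ⇒ CDEKQV; edges |CD|=47/16, |EKQV|=219/16
  updated: d(CDEKQV,H)=73/16
6. join CDEKQV+H (d=73/16) ⇒ CDEHKQV; edges |CDEKQV|=73/32, |H|=73/32
final tree: (((C:239/16,D:1/16):47/16,((E:11/8,Q:69/8):31/6,(K:87/10,V:133/10):28/3):219/16):73/32,H:73/32)
total length: 1323/16

1323/16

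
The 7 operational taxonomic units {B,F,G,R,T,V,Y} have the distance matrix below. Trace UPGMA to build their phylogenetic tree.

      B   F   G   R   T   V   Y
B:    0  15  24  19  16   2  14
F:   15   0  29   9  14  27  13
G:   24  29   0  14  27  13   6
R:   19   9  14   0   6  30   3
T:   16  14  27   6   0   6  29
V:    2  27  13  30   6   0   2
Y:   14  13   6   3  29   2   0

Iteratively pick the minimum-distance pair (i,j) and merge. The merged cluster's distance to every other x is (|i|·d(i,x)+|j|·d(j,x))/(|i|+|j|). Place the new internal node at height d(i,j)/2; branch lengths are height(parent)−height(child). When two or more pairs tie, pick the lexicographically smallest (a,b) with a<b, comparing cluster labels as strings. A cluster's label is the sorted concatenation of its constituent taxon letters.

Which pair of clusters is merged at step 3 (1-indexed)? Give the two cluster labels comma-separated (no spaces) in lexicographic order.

G,RY

1. join B+V (d=2) ⇒ BV; edges |B|=1, |V|=1
  updated: d(BV,F)=21, d(BV,G)=37/2, d(BV,R)=49/2, d(BV,T)=11, d(BV,Y)=8
2. join R+Y (d=3) ⇒ RY; edges |R|=3/2, |Y|=3/2
  updated: d(BV,RY)=65/4, d(F,RY)=11, d(G,RY)=10, d(RY,T)=35/2
3. join G+RY (d=10) ⇒ GRY; edges |G|=5, |RY|=7/2
  updated: d(BV,GRY)=17, d(F,GRY)=17, d(GRY,T)=62/3
4. join BV+T (d=11) ⇒ BTV; edges |BV|=9/2, |T|=11/2
  updated: d(BTV,F)=56/3, d(BTV,GRY)=164/9
5. join F+GRY (d=17) ⇒ FGRY; edges |F|=17/2, |GRY|=7/2
  updated: d(BTV,FGRY)=55/3
6. join BTV+FGRY (d=55/3) ⇒ BFGRTVY; edges |BTV|=11/3, |FGRY|=2/3
final tree: (((B:1,V:1):9/2,T:11/2):11/3,(F:17/2,(G:5,(R:3/2,Y:3/2):7/2):7/2):2/3)
total length: 239/6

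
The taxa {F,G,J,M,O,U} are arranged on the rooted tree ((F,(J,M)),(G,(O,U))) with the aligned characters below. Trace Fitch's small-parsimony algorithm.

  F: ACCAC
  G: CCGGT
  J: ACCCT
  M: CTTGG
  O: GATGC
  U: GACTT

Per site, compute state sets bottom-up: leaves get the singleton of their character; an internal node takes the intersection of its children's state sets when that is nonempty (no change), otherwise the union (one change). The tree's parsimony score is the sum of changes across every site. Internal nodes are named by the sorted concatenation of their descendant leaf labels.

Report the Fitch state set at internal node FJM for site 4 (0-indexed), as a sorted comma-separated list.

C,G,T

site 0, node JM: J={A} ∪ M={C} → {A,C} (+1)
site 0, node FJM: F={A} ∩ JM={A,C} → {A} (+0)
site 0, node OU: O={G} ∩ U={G} → {G} (+0)
site 0, node GOU: G={C} ∪ OU={G} → {C,G} (+1)
site 0, node FGJMOU: FJM={A} ∪ GOU={C,G} → {A,C,G} (+1)
site 1, node JM: J={C} ∪ M={T} → {C,T} (+1)
site 1, node FJM: F={C} ∩ JM={C,T} → {C} (+0)
site 1, node OU: O={A} ∩ U={A} → {A} (+0)
site 1, node GOU: G={C} ∪ OU={A} → {A,C} (+1)
site 1, node FGJMOU: FJM={C} ∩ GOU={A,C} → {C} (+0)
site 2, node JM: J={C} ∪ M={T} → {C,T} (+1)
site 2, node FJM: F={C} ∩ JM={C,T} → {C} (+0)
site 2, node OU: O={T} ∪ U={C} → {C,T} (+1)
site 2, node GOU: G={G} ∪ OU={C,T} → {C,G,T} (+1)
site 2, node FGJMOU: FJM={C} ∩ GOU={C,G,T} → {C} (+0)
site 3, node JM: J={C} ∪ M={G} → {C,G} (+1)
site 3, node FJM: F={A} ∪ JM={C,G} → {A,C,G} (+1)
site 3, node OU: O={G} ∪ U={T} → {G,T} (+1)
site 3, node GOU: G={G} ∩ OU={G,T} → {G} (+0)
site 3, node FGJMOU: FJM={A,C,G} ∩ GOU={G} → {G} (+0)
site 4, node JM: J={T} ∪ M={G} → {G,T} (+1)
site 4, node FJM: F={C} ∪ JM={G,T} → {C,G,T} (+1)
site 4, node OU: O={C} ∪ U={T} → {C,T} (+1)
site 4, node GOU: G={T} ∩ OU={C,T} → {T} (+0)
site 4, node FGJMOU: FJM={C,G,T} ∩ GOU={T} → {T} (+0)
per-site changes: [3, 2, 3, 3, 3]; total = 14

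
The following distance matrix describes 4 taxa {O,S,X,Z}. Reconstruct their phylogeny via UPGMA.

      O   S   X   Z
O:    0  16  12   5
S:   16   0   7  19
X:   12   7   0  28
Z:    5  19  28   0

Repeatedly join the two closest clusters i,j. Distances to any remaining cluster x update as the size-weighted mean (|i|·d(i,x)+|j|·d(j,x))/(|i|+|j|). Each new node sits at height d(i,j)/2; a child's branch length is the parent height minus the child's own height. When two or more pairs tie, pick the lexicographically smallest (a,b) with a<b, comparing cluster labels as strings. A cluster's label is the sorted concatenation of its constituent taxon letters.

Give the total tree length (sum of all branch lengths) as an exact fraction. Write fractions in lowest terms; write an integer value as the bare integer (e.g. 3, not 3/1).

99/4

1. join O+Z (d=5) ⇒ OZ; edges |O|=5/2, |Z|=5/2
  updated: d(OZ,S)=35/2, d(OZ,X)=20
2. join S+X (d=7) ⇒ SX; edges |S|=7/2, |X|=7/2
  updated: d(OZ,SX)=75/4
3. join OZ+SX (d=75/4) ⇒ OSXZ; edges |OZ|=55/8, |SX|=47/8
final tree: ((O:5/2,Z:5/2):55/8,(S:7/2,X:7/2):47/8)
total length: 99/4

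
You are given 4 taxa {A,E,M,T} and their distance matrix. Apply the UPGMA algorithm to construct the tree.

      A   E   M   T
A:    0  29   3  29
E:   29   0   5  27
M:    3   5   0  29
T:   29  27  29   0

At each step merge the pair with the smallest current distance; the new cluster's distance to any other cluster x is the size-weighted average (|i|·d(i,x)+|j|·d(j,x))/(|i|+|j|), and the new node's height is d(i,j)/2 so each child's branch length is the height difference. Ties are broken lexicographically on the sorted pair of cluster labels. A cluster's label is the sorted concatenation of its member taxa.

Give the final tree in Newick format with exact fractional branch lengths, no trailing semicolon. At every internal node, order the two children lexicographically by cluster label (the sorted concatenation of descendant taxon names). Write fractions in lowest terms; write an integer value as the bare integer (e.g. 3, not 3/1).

iteration 1: select A,M (d=3); attach at lengths (3/2, 3/2); label the merged cluster AM
  updated: d(AM,E)=17, d(AM,T)=29
iteration 2: select AM,E (d=17); attach at lengths (7, 17/2); label the merged cluster AEM
  updated: d(AEM,T)=85/3
iteration 3: select AEM,T (d=85/3); attach at lengths (17/3, 85/6); label the merged cluster AEMT
final tree: (((A:3/2,M:3/2):7,E:17/2):17/3,T:85/6)
total length: 115/3

(((A:3/2,M:3/2):7,E:17/2):17/3,T:85/6)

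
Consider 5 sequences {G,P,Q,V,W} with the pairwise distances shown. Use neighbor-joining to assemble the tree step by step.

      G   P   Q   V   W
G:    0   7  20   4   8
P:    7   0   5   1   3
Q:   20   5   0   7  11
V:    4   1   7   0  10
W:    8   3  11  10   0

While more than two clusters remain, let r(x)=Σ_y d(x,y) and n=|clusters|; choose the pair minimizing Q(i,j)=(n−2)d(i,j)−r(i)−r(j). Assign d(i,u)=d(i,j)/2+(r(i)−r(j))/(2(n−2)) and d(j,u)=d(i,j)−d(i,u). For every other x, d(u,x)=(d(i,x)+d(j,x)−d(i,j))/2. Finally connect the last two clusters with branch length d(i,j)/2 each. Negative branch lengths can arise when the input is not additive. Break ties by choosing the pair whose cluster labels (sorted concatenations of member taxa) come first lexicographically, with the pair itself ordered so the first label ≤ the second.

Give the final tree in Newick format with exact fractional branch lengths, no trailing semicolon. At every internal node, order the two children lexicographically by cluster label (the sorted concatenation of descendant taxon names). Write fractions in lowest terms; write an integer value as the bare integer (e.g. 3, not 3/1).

((((G:29/6,V:-5/6):27/8,W:29/8):7/8,P:-15/8):55/16,Q:55/16)

1. join G+V (d=4, Q=-49) ⇒ GV; edges |G|=29/6, |V|=-5/6
  updated: d(GV,P)=2, d(GV,Q)=23/2, d(GV,W)=7
2. join GV+W (d=7, Q=-55/2) ⇒ GVW; edges |GV|=27/8, |W|=29/8
  updated: d(GVW,P)=-1, d(GVW,Q)=31/4
3. join GVW+P (d=-1, Q=-47/4) ⇒ GPVW; edges |GVW|=7/8, |P|=-15/8
  updated: d(GPVW,Q)=55/8
4. join GPVW+Q (d=55/8) ⇒ GPQVW; edges |GPVW|=55/16, |Q|=55/16
final tree: ((((G:29/6,V:-5/6):27/8,W:29/8):7/8,P:-15/8):55/16,Q:55/16)
total length: 135/8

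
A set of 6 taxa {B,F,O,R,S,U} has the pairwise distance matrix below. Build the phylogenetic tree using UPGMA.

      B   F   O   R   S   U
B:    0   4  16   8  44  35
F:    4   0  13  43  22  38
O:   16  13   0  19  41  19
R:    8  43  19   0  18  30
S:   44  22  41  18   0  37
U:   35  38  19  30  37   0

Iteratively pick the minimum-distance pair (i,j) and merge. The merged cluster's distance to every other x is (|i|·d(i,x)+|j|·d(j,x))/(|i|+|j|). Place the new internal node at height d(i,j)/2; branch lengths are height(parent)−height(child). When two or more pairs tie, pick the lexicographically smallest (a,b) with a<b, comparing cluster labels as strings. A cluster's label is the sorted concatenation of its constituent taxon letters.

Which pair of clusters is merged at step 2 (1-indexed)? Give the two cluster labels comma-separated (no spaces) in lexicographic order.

BF,O

iteration 1: select B,F (d=4); attach at lengths (2, 2); label the merged cluster BF
  updated: d(BF,O)=29/2, d(BF,R)=51/2, d(BF,S)=33, d(BF,U)=73/2
iteration 2: select BF,O (d=29/2); attach at lengths (21/4, 29/4); label the merged cluster BFO
  updated: d(BFO,R)=70/3, d(BFO,S)=107/3, d(BFO,U)=92/3
iteration 3: select R,S (d=18); attach at lengths (9, 9); label the merged cluster RS
  updated: d(BFO,RS)=59/2, d(RS,U)=67/2
iteration 4: select BFO,RS (d=59/2); attach at lengths (15/2, 23/4); label the merged cluster BFORS
  updated: d(BFORS,U)=159/5
iteration 5: select BFORS,U (d=159/5); attach at lengths (23/20, 159/10); label the merged cluster BFORSU
final tree: ((((B:2,F:2):21/4,O:29/4):15/2,(R:9,S:9):23/4):23/20,U:159/10)
total length: 324/5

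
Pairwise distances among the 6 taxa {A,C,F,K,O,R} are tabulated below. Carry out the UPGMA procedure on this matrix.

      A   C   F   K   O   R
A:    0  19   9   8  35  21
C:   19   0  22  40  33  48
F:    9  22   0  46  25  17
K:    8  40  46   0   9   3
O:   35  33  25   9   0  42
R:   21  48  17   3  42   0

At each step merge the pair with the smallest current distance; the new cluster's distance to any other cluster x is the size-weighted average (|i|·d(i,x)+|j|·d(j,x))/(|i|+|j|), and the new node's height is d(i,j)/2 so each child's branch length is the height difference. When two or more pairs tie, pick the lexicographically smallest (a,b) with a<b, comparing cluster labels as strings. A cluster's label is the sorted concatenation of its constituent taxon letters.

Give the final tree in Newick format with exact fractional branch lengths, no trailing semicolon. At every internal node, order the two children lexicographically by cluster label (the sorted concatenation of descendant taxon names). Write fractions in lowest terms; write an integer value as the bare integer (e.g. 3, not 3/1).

step 1: merge (K,R) at d=3; branch lengths K→3/2, R→3/2; new cluster KR
  updated: d(A,KR)=29/2, d(C,KR)=44, d(F,KR)=63/2, d(KR,O)=51/2
step 2: merge (A,F) at d=9; branch lengths A→9/2, F→9/2; new cluster AF
  updated: d(AF,C)=41/2, d(AF,KR)=23, d(AF,O)=30
step 3: merge (AF,C) at d=41/2; branch lengths AF→23/4, C→41/4; new cluster ACF
  updated: d(ACF,KR)=30, d(ACF,O)=31
step 4: merge (KR,O) at d=51/2; branch lengths KR→45/4, O→51/4; new cluster KOR
  updated: d(ACF,KOR)=91/3
step 5: merge (ACF,KOR) at d=91/3; branch lengths ACF→59/12, KOR→29/12; new cluster ACFKOR
final tree: (((A:9/2,F:9/2):23/4,C:41/4):59/12,((K:3/2,R:3/2):45/4,O:51/4):29/12)
total length: 178/3

(((A:9/2,F:9/2):23/4,C:41/4):59/12,((K:3/2,R:3/2):45/4,O:51/4):29/12)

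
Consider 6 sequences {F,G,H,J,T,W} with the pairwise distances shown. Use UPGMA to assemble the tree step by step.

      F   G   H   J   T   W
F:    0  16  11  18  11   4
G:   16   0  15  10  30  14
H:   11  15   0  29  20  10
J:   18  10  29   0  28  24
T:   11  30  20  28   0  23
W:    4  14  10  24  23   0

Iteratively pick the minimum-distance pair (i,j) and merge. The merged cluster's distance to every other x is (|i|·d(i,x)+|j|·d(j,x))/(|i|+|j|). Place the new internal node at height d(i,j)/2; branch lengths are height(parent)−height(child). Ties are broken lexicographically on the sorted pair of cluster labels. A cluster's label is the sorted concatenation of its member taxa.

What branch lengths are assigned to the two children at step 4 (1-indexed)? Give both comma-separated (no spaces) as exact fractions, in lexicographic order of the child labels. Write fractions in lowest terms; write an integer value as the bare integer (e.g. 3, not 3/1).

15/4,9

iteration 1: select F,W (d=4); attach at lengths (2, 2); label the merged cluster FW
  updated: d(FW,G)=15, d(FW,H)=21/2, d(FW,J)=21, d(FW,T)=17
iteration 2: select G,J (d=10); attach at lengths (5, 5); label the merged cluster GJ
  updated: d(FW,GJ)=18, d(GJ,H)=22, d(GJ,T)=29
iteration 3: select FW,H (d=21/2); attach at lengths (13/4, 21/4); label the merged cluster FHW
  updated: d(FHW,GJ)=58/3, d(FHW,T)=18
iteration 4: select FHW,T (d=18); attach at lengths (15/4, 9); label the merged cluster FHTW
  updated: d(FHTW,GJ)=87/4
iteration 5: select FHTW,GJ (d=87/4); attach at lengths (15/8, 47/8); label the merged cluster FGHJTW
final tree: ((((F:2,W:2):13/4,H:21/4):15/4,T:9):15/8,(G:5,J:5):47/8)
total length: 43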